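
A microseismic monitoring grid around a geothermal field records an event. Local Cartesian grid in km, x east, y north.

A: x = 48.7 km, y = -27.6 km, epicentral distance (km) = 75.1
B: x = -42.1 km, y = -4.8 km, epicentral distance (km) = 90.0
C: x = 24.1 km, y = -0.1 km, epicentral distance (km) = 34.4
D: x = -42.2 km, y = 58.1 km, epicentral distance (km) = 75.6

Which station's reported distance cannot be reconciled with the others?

C

Solve using three stations at a time. Using A, B, D (subtract circle equations pairwise → linear system) gives (x, y) ≈ (32.4, 45.7).
Distances from that point to each station vs reported:
  A: calculated 75.1 vs reported 75.1 → residual 0.0 km
  B: calculated 90.0 vs reported 90.0 → residual 0.0 km
  C: calculated 46.6 vs reported 34.4 → residual 12.2 km
  D: calculated 75.6 vs reported 75.6 → residual 0.0 km
A, B, D are mutually consistent (residuals ≈ 0); C is off by 12.2 km.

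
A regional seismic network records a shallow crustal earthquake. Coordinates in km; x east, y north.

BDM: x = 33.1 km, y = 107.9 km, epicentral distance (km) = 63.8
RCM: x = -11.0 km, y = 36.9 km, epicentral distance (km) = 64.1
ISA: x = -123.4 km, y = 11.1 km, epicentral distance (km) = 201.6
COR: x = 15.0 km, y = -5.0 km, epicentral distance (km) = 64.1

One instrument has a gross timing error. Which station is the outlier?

Solve using three stations at a time. Using BDM, RCM, COR (subtract circle equations pairwise → linear system) gives (x, y) ≈ (52.2, 47.1).
Distances from that point to each station vs reported:
  BDM: calculated 63.7 vs reported 63.8 → residual 0.1 km
  RCM: calculated 64.0 vs reported 64.1 → residual 0.1 km
  ISA: calculated 179.3 vs reported 201.6 → residual 22.3 km
  COR: calculated 64.0 vs reported 64.1 → residual 0.1 km
BDM, RCM, COR are mutually consistent (residuals ≈ 0); ISA is off by 22.3 km.

ISA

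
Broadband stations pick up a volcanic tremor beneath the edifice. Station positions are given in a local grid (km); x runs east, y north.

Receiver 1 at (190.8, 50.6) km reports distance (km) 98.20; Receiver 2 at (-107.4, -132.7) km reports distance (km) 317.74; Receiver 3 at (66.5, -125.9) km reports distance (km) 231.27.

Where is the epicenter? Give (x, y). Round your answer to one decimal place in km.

107.0 km east, 101.8 km north

Circle about each station: (x − 190.8)² + (y − 50.6)² = 98.20²; (x + 107.4)² + (y + 132.7)² = 317.74²; (x − 66.5)² + (y + 125.9)² = 231.27².
Subtracting pairs of circle equations eliminates x²+y² and gives linear equations (the radical axes):
-596.4 x − 366.6 y = -101136.42
-248.6 x − 353.0 y = -62534.51
Solving the 2×2 system: x ≈ 107.0, y ≈ 101.8 km.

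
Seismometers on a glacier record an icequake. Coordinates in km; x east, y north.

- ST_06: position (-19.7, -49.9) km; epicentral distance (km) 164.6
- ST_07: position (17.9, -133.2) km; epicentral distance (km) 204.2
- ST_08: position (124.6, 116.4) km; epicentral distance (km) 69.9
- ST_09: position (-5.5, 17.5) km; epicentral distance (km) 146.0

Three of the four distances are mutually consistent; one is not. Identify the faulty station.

ST_09

Solve using three stations at a time. Using ST_06, ST_07, ST_08 (subtract circle equations pairwise → linear system) gives (x, y) ≈ (113.0, 47.5).
Distances from that point to each station vs reported:
  ST_06: calculated 164.6 vs reported 164.6 → residual 0.0 km
  ST_07: calculated 204.2 vs reported 204.2 → residual 0.0 km
  ST_08: calculated 69.9 vs reported 69.9 → residual 0.0 km
  ST_09: calculated 122.2 vs reported 146.0 → residual 23.8 km
ST_06, ST_07, ST_08 are mutually consistent (residuals ≈ 0); ST_09 is off by 23.8 km.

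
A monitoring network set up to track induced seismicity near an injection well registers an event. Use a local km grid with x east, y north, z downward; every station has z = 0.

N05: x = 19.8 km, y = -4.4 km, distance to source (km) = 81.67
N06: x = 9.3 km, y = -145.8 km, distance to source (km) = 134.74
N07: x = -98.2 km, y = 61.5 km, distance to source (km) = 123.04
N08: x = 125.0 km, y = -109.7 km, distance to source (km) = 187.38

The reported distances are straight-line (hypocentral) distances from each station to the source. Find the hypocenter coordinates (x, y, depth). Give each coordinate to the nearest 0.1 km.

x ≈ -36.4 km, y ≈ -30.7 km, depth ≈ 53.1 km

Each station gives a sphere (x−x_i)² + (y−y_i)² + z² = d_i² (stations at z=0).
Subtracting the N05 sphere from N06 and N07: z² cancels, leaving linear equations in x and y:
-21.0 x − 282.8 y = 9447.85
-236.0 x + 131.8 y = 4545.24
Solving: x ≈ -36.407, y ≈ -30.705 km (keep extra digits for the depth step; rounded: -36.4, -30.7).
Then from the N05 sphere: z² = 81.67² − (x − 19.8)² − (y + 4.4)² with x = -36.407, y = -30.705, so z ≈ 53.092 ≈ 53.1 km.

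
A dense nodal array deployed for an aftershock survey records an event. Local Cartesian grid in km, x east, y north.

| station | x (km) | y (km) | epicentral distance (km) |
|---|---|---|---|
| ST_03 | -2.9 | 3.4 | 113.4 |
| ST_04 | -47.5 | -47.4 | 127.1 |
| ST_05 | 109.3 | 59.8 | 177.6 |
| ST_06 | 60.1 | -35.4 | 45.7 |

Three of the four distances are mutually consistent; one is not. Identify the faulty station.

ST_05

Solve using three stations at a time. Using ST_03, ST_04, ST_06 (subtract circle equations pairwise → linear system) gives (x, y) ≈ (75.8, -78.2).
Distances from that point to each station vs reported:
  ST_03: calculated 113.4 vs reported 113.4 → residual 0.0 km
  ST_04: calculated 127.1 vs reported 127.1 → residual 0.0 km
  ST_05: calculated 142.0 vs reported 177.6 → residual 35.6 km
  ST_06: calculated 45.6 vs reported 45.7 → residual 0.1 km
ST_03, ST_04, ST_06 are mutually consistent (residuals ≈ 0); ST_05 is off by 35.6 km.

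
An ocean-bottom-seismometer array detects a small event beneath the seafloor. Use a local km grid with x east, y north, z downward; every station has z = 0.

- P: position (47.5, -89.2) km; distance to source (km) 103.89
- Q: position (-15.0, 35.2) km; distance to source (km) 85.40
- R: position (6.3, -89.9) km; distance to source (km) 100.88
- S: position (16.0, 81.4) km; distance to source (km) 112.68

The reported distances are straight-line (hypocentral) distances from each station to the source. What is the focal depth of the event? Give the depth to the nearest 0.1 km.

Each station gives a sphere (x−x_i)² + (y−y_i)² + z² = d_i² (stations at z=0).
Subtracting the P sphere from Q and R: z² cancels, leaving linear equations in x and y:
-125.0 x + 248.8 y = -5248.88
-82.4 x − 1.4 y = -1474.83
Solving: x ≈ 18.102, y ≈ -12.002 km (keep extra digits for the depth step; rounded: 18.1, -12.0).
Then from the P sphere: z² = 103.89² − (x − 47.5)² − (y + 89.2)² with x = 18.102, y = -12.002, so z ≈ 63.003 ≈ 63.0 km.

z ≈ 63.0 km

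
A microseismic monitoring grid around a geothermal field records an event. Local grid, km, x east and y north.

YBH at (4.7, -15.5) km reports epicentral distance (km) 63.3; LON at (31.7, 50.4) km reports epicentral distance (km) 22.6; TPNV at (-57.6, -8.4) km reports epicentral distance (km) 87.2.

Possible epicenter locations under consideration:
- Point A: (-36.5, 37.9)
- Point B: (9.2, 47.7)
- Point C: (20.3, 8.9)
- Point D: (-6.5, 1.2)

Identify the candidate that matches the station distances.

For each candidate, compare |candidate − station| to the reported distance:
Point A: residuals YBH 4.1, LON 46.7, TPNV 36.3 → max 46.7 km
Point B: residuals YBH 0.1, LON 0.1, TPNV 0.0 → max 0.1 km
Point C: residuals YBH 34.3, LON 20.4, TPNV 7.4 → max 34.3 km
Point D: residuals YBH 43.2, LON 39.7, TPNV 35.2 → max 43.2 km
Only Point B has all residuals ≈ 0.

Point B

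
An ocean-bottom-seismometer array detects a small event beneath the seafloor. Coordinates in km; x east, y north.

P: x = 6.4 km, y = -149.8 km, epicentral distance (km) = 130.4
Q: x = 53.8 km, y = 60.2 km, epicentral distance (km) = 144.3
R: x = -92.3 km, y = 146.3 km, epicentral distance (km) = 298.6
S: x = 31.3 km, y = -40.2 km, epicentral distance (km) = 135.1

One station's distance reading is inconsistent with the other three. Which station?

S

Solve using three stations at a time. Using P, Q, R (subtract circle equations pairwise → linear system) gives (x, y) ≈ (111.2, -72.2).
Distances from that point to each station vs reported:
  P: calculated 130.4 vs reported 130.4 → residual 0.0 km
  Q: calculated 144.3 vs reported 144.3 → residual 0.0 km
  R: calculated 298.6 vs reported 298.6 → residual 0.0 km
  S: calculated 86.1 vs reported 135.1 → residual 49.0 km
P, Q, R are mutually consistent (residuals ≈ 0); S is off by 49.0 km.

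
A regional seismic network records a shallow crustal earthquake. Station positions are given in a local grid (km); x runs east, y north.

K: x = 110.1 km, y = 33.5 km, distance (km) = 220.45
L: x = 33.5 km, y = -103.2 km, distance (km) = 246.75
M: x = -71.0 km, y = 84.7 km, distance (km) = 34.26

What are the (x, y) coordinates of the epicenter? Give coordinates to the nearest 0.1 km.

Circle about each station: (x − 110.1)² + (y − 33.5)² = 220.45²; (x − 33.5)² + (y + 103.2)² = 246.75²; (x + 71.0)² + (y − 84.7)² = 34.26².
Subtracting pairs of circle equations eliminates x²+y² and gives linear equations (the radical axes):
-153.2 x − 273.4 y = -13759.13
-362.2 x + 102.4 y = 46395.28
Solving the 2×2 system: x ≈ -98.3, y ≈ 105.4 km.

(-98.3, 105.4)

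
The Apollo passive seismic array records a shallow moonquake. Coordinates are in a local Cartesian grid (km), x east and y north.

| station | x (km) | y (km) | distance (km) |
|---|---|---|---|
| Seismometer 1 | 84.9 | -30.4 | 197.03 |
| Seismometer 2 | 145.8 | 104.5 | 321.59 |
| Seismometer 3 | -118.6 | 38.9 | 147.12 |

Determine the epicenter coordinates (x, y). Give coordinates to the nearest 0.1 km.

Circle about each station: (x − 84.9)² + (y + 30.4)² = 197.03²; (x − 145.8)² + (y − 104.5)² = 321.59²; (x + 118.6)² + (y − 38.9)² = 147.12².
Subtracting the Seismometer 1 equation from the Seismometer 2 and Seismometer 3 equations removes the quadratic terms:
121.8 x + 269.8 y = -40553.59
-407.0 x + 138.6 y = 24623.53
Solving the 2×2 system: x ≈ -96.8, y ≈ -106.6 km.
Check against Seismometer 1 (with the unrounded x, y): √((x − 84.9)²+(y + 30.4)²) = 197.04 ≈ 197.03 km. ✓

-96.8 km east, -106.6 km north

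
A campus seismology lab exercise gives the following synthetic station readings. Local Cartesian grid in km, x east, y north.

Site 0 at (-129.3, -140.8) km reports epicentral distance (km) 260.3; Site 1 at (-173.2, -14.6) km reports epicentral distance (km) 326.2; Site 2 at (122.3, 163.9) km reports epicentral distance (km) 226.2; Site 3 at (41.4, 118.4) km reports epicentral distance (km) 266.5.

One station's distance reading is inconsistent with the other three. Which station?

Site 2

Solve using three stations at a time. Using Site 0, Site 1, Site 3 (subtract circle equations pairwise → linear system) gives (x, y) ≈ (130.9, -132.7).
Distances from that point to each station vs reported:
  Site 0: calculated 260.4 vs reported 260.3 → residual 0.1 km
  Site 1: calculated 326.2 vs reported 326.2 → residual 0.0 km
  Site 2: calculated 296.7 vs reported 226.2 → residual 70.5 km
  Site 3: calculated 266.6 vs reported 266.5 → residual 0.1 km
Site 0, Site 1, Site 3 are mutually consistent (residuals ≈ 0); Site 2 is off by 70.5 km.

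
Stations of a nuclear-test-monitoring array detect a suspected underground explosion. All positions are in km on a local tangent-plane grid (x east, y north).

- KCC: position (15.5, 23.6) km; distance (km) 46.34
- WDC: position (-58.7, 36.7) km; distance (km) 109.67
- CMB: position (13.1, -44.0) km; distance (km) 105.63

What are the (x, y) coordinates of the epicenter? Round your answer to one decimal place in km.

Circle about each station: (x − 15.5)² + (y − 23.6)² = 46.34²; (x + 58.7)² + (y − 36.7)² = 109.67²; (x − 13.1)² + (y + 44.0)² = 105.63².
Subtracting pairs of circle equations eliminates x²+y² and gives linear equations (the radical axes):
-148.4 x + 26.2 y = -5884.74
-4.8 x − 135.2 y = -7699.90
Solving the 2×2 system: x ≈ 49.4, y ≈ 55.2 km.

(49.4, 55.2)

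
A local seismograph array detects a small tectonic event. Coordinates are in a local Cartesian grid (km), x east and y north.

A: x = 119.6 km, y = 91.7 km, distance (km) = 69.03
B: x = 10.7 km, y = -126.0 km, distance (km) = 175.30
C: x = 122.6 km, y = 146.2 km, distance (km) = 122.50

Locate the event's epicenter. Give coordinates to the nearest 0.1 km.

Circle about each station: (x − 119.6)² + (y − 91.7)² = 69.03²; (x − 10.7)² + (y + 126.0)² = 175.30²; (x − 122.6)² + (y − 146.2)² = 122.50².
Subtracting the A equation from the B and C equations removes the quadratic terms:
-217.8 x − 435.4 y = -32687.51
6.0 x + 109.0 y = 3451.04
Solving the 2×2 system: x ≈ 97.5, y ≈ 26.3 km.

97.5 km east, 26.3 km north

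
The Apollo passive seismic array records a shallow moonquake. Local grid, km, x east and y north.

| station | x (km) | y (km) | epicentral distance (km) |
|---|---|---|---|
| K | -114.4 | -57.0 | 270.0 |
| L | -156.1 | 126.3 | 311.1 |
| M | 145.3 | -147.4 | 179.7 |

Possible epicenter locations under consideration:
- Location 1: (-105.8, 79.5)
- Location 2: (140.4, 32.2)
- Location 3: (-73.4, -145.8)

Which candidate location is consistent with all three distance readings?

Location 2

For each candidate, compare |candidate − station| to the reported distance:
Location 1: residuals K 133.2, L 242.4, M 158.7 → max 242.4 km
Location 2: residuals K 0.0, L 0.0, M 0.0 → max 0.0 km
Location 3: residuals K 172.2, L 26.7, M 39.0 → max 172.2 km
Only Location 2 has all residuals ≈ 0.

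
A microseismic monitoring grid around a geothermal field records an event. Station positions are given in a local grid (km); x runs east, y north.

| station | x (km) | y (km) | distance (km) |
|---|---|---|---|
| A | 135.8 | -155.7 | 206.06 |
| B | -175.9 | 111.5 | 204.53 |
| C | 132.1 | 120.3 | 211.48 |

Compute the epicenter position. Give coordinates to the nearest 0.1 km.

Circle about each station: (x − 135.8)² + (y + 155.7)² = 206.06²; (x + 175.9)² + (y − 111.5)² = 204.53²; (x − 132.1)² + (y − 120.3)² = 211.48².
Subtracting pairs of circle equations eliminates x²+y² and gives linear equations (the radical axes):
-623.4 x + 534.4 y = 1317.13
-7.4 x + 552.0 y = -13024.70
Solving the 2×2 system: x ≈ -22.6, y ≈ -23.9 km.

(-22.6, -23.9)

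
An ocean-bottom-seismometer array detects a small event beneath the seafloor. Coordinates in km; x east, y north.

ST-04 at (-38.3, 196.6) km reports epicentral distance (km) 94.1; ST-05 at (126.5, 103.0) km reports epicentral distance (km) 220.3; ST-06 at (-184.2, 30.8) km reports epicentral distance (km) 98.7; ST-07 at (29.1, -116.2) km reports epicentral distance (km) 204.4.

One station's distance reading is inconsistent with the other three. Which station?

ST-04

Solve using three stations at a time. Using ST-05, ST-06, ST-07 (subtract circle equations pairwise → linear system) gives (x, y) ≈ (-87.7, 51.5).
Distances from that point to each station vs reported:
  ST-04: calculated 153.2 vs reported 94.1 → residual 59.1 km
  ST-05: calculated 220.3 vs reported 220.3 → residual 0.0 km
  ST-06: calculated 98.7 vs reported 98.7 → residual 0.0 km
  ST-07: calculated 204.4 vs reported 204.4 → residual 0.0 km
ST-05, ST-06, ST-07 are mutually consistent (residuals ≈ 0); ST-04 is off by 59.1 km.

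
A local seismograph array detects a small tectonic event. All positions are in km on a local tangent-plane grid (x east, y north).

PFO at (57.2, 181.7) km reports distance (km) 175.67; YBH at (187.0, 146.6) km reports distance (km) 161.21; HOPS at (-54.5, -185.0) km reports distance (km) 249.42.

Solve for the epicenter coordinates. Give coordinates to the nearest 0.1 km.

Circle about each station: (x − 57.2)² + (y − 181.7)² = 175.67²; (x − 187.0)² + (y − 146.6)² = 161.21²; (x + 54.5)² + (y + 185.0)² = 249.42².
Subtracting the PFO equation from the YBH and HOPS equations removes the quadratic terms:
259.6 x − 70.2 y = 25045.11
-223.4 x − 733.4 y = -30441.87
Solving the 2×2 system: x ≈ 99.5, y ≈ 11.2 km.
Check against PFO (with the unrounded x, y): √((x − 57.2)²+(y − 181.7)²) = 175.67 ≈ 175.67 km. ✓

99.5 km east, 11.2 km north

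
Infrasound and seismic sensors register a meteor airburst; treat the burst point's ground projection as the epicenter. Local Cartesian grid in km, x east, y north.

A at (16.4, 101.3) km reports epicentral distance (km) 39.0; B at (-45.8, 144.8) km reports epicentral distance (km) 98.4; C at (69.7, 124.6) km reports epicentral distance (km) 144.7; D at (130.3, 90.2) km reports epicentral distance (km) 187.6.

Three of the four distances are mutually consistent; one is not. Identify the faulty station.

Solve using three stations at a time. Using B, C, D (subtract circle equations pairwise → linear system) gives (x, y) ≈ (-52.2, 46.5).
Distances from that point to each station vs reported:
  A: calculated 87.8 vs reported 39.0 → residual 48.8 km
  B: calculated 98.5 vs reported 98.4 → residual 0.1 km
  C: calculated 144.8 vs reported 144.7 → residual 0.1 km
  D: calculated 187.7 vs reported 187.6 → residual 0.1 km
B, C, D are mutually consistent (residuals ≈ 0); A is off by 48.8 km.

A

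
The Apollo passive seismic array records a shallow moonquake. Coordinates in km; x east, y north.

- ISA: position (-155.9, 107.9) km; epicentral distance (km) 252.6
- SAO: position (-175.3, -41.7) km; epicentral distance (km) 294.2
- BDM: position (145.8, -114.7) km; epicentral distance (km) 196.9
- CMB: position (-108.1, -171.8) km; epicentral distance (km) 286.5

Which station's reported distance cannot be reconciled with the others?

Solve using three stations at a time. Using ISA, SAO, BDM (subtract circle equations pairwise → linear system) gives (x, y) ≈ (94.6, 75.4).
Distances from that point to each station vs reported:
  ISA: calculated 252.6 vs reported 252.6 → residual 0.0 km
  SAO: calculated 294.2 vs reported 294.2 → residual 0.0 km
  BDM: calculated 196.9 vs reported 196.9 → residual 0.0 km
  CMB: calculated 319.7 vs reported 286.5 → residual 33.2 km
ISA, SAO, BDM are mutually consistent (residuals ≈ 0); CMB is off by 33.2 km.

CMB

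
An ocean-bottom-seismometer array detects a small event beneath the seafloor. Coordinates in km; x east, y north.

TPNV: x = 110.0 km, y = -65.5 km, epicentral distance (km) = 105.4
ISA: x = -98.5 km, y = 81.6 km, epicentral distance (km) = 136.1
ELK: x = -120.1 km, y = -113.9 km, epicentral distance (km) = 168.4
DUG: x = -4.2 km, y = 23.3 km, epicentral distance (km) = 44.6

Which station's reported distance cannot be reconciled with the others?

ISA

Solve using three stations at a time. Using TPNV, ELK, DUG (subtract circle equations pairwise → linear system) gives (x, y) ≈ (16.9, -16.0).
Distances from that point to each station vs reported:
  TPNV: calculated 105.4 vs reported 105.4 → residual 0.0 km
  ISA: calculated 151.2 vs reported 136.1 → residual 15.1 km
  ELK: calculated 168.4 vs reported 168.4 → residual 0.0 km
  DUG: calculated 44.6 vs reported 44.6 → residual 0.0 km
TPNV, ELK, DUG are mutually consistent (residuals ≈ 0); ISA is off by 15.1 km.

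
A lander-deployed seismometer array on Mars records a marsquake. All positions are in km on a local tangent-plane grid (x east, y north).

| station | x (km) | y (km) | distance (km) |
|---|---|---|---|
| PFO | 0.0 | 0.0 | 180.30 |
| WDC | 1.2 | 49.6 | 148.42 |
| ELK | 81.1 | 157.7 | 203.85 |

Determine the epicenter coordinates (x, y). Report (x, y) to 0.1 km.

x ≈ -121.3 km, y ≈ 133.4 km

Circle about each station: x² + y² = 180.30²; (x − 1.2)² + (y − 49.6)² = 148.42²; (x − 81.1)² + (y − 157.7)² = 203.85².
Subtracting the PFO equation from the WDC and ELK equations removes the quadratic terms:
2.4 x + 99.2 y = 12941.19
162.2 x + 315.4 y = 22399.77
Solving the 2×2 system: x ≈ -121.3, y ≈ 133.4 km.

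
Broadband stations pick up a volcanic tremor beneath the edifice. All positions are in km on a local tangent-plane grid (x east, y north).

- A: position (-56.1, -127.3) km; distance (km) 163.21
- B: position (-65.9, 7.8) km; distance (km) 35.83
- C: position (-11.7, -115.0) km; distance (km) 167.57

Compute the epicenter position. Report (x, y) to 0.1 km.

-92.5 km east, 31.8 km north

Circle about each station: (x + 56.1)² + (y + 127.3)² = 163.21²; (x + 65.9)² + (y − 7.8)² = 35.83²; (x + 11.7)² + (y + 115.0)² = 167.57².
Subtracting the A equation from the B and C equations removes the quadratic terms:
-19.6 x + 270.2 y = 10404.87
88.8 x + 24.6 y = -7432.81
Solving the 2×2 system: x ≈ -92.5, y ≈ 31.8 km.
Check against A (with the unrounded x, y): √((x + 56.1)²+(y + 127.3)²) = 163.21 ≈ 163.21 km. ✓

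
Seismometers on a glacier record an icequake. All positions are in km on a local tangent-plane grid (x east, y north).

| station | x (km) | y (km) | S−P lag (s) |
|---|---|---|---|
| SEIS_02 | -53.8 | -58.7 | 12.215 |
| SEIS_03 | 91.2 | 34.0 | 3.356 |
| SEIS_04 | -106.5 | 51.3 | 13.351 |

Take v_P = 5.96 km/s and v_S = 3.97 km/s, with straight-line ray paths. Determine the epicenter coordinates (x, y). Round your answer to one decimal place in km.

(51.9, 40.9)

Distance from S−P lag: d = Δt · v_P v_S / (v_P − v_S) = Δt · (5.96·3.97)/(5.96−3.97) ≈ 11.8901·Δt.
So d_SEIS_02 = 145.24, d_SEIS_03 = 39.90, d_SEIS_04 = 158.74 km.
Circle about each station: (x + 53.8)² + (y + 58.7)² = 145.24²; (x − 91.2)² + (y − 34.0)² = 39.90²; (x + 106.5)² + (y − 51.3)² = 158.74².
Subtracting pairs of circle equations eliminates x²+y² and gives linear equations (the radical axes):
290.0 x + 185.4 y = 22635.96
-105.4 x + 220.0 y = 3530.08
Solving the 2×2 system: x ≈ 51.9, y ≈ 40.9 km.
Check against SEIS_02 (with the unrounded x, y): √((x + 53.8)²+(y + 58.7)²) = 145.24 ≈ 145.24 km. ✓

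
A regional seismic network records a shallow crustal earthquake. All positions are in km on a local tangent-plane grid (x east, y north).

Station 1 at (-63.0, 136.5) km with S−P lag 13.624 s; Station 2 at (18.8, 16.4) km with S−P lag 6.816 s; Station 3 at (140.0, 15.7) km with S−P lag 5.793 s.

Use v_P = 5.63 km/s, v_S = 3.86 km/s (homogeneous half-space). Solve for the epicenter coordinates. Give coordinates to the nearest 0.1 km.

x ≈ 87.7 km, y ≈ 63.9 km

Distance from S−P lag: d = Δt · v_P v_S / (v_P − v_S) = Δt · (5.63·3.86)/(5.63−3.86) ≈ 12.2779·Δt.
So d_Station 1 = 167.27, d_Station 2 = 83.69, d_Station 3 = 71.13 km.
Circle about each station: (x + 63.0)² + (y − 136.5)² = 167.27²; (x − 18.8)² + (y − 16.4)² = 83.69²; (x − 140.0)² + (y − 15.7)² = 71.13².
Subtracting the Station 1 equation from the Station 2 and Station 3 equations removes the quadratic terms:
163.6 x − 240.2 y = -1003.61
406.0 x − 241.6 y = 20165.02
Solving the 2×2 system: x ≈ 87.7, y ≈ 63.9 km.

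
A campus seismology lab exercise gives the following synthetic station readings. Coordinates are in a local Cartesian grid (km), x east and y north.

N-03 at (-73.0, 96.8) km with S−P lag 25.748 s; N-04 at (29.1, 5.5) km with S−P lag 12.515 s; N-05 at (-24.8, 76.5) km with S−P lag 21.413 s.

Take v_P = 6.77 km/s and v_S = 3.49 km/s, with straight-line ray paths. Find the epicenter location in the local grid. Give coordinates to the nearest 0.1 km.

Distance from S−P lag: d = Δt · v_P v_S / (v_P − v_S) = Δt · (6.77·3.49)/(6.77−3.49) ≈ 7.2034·Δt.
So d_N-03 = 185.47, d_N-04 = 90.15, d_N-05 = 154.25 km.
Circle about each station: (x + 73.0)² + (y − 96.8)² = 185.47²; (x − 29.1)² + (y − 5.5)² = 90.15²; (x + 24.8)² + (y − 76.5)² = 154.25².
Subtracting the N-03 equation from the N-04 and N-05 equations removes the quadratic terms:
204.2 x − 182.6 y = 12449.92
96.4 x − 40.6 y = 2374.11
Solving the 2×2 system: x ≈ -7.7, y ≈ -76.8 km.

-7.7 km east, -76.8 km north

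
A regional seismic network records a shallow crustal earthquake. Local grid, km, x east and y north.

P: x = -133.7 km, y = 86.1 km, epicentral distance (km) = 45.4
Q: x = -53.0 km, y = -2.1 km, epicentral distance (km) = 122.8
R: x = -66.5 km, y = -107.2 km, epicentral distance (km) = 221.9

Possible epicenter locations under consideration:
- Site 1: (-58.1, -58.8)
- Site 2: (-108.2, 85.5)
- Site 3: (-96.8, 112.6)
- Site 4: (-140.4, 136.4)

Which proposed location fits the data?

Site 3

For each candidate, compare |candidate − station| to the reported distance:
Site 1: residuals P 118.0, Q 65.9, R 172.8 → max 172.8 km
Site 2: residuals P 19.9, Q 19.3, R 24.7 → max 24.7 km
Site 3: residuals P 0.0, Q 0.0, R 0.0 → max 0.0 km
Site 4: residuals P 5.3, Q 41.0, R 32.7 → max 41.0 km
Only Site 3 has all residuals ≈ 0.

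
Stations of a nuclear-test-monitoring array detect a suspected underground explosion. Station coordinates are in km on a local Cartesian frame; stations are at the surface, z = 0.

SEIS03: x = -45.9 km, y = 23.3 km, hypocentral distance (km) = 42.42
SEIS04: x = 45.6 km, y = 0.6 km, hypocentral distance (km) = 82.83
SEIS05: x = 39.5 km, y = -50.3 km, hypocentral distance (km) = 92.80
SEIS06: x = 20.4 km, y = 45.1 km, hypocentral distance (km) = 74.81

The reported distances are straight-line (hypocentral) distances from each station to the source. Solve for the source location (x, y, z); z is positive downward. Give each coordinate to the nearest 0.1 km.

(-30.5, 1.1, 32.7)

Each station gives a sphere (x−x_i)² + (y−y_i)² + z² = d_i² (stations at z=0).
Subtracting the SEIS03 sphere from SEIS04 and SEIS05: z² cancels, leaving linear equations in x and y:
183.0 x − 45.4 y = -5631.33
170.8 x − 147.2 y = -5371.74
Solving: x ≈ -30.498, y ≈ 1.105 km (keep extra digits for the depth step; rounded: -30.5, 1.1).
Then from the SEIS03 sphere: z² = 42.42² − (x + 45.9)² − (y − 23.3)² with x = -30.498, y = 1.105, so z ≈ 32.705 ≈ 32.7 km.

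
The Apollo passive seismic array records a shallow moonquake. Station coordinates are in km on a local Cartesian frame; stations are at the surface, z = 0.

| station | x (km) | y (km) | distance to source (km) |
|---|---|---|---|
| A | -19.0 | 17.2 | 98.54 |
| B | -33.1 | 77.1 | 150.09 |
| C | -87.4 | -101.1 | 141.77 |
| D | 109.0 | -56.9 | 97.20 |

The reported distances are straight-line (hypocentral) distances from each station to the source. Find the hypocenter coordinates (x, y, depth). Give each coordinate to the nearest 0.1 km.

Each station gives a sphere (x−x_i)² + (y−y_i)² + z² = d_i² (stations at z=0).
Subtracting the A sphere from B and C: z² cancels, leaving linear equations in x and y:
-28.2 x + 119.8 y = -6433.70
-136.8 x − 236.6 y = 6814.53
Solving: x ≈ 30.607, y ≈ -46.499 km (keep extra digits for the depth step; rounded: 30.6, -46.5).
Then from the A sphere: z² = 98.54² − (x + 19.0)² − (y − 17.2)² with x = 30.607, y = -46.499, so z ≈ 56.495 ≈ 56.5 km.

(30.6, -46.5, 56.5)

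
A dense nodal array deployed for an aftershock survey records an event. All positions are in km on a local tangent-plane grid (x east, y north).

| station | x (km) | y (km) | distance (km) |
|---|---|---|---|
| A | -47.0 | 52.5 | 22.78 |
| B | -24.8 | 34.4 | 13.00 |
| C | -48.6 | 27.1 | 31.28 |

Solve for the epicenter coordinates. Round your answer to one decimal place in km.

Circle about each station: (x + 47.0)² + (y − 52.5)² = 22.78²; (x + 24.8)² + (y − 34.4)² = 13.00²; (x + 48.6)² + (y − 27.1)² = 31.28².
Subtracting pairs of circle equations eliminates x²+y² and gives linear equations (the radical axes):
44.4 x − 36.2 y = -2816.92
-3.2 x − 50.8 y = -2328.39
Solving the 2×2 system: x ≈ -24.8, y ≈ 47.4 km.

x ≈ -24.8 km, y ≈ 47.4 km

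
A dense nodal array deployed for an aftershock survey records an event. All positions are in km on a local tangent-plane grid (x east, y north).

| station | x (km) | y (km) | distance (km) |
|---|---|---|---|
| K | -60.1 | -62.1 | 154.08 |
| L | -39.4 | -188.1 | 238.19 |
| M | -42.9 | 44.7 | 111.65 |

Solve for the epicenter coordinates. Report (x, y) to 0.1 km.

Circle about each station: (x + 60.1)² + (y + 62.1)² = 154.08²; (x + 39.4)² + (y + 188.1)² = 238.19²; (x + 42.9)² + (y − 44.7)² = 111.65².
Subtracting pairs of circle equations eliminates x²+y² and gives linear equations (the radical axes):
41.4 x − 252.0 y = -3528.28
34.4 x + 213.6 y = 7645.00
Solving the 2×2 system: x ≈ 67.0, y ≈ 25.0 km.
Check against K (with the unrounded x, y): √((x + 60.1)²+(y + 62.1)²) = 154.06 ≈ 154.08 km. ✓

(67.0, 25.0)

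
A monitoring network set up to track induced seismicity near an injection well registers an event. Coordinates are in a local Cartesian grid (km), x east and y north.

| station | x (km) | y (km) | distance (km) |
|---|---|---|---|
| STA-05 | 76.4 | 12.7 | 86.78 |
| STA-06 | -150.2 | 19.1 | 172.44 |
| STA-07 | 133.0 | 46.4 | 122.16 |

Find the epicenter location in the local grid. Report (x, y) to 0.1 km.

Circle about each station: (x − 76.4)² + (y − 12.7)² = 86.78²; (x + 150.2)² + (y − 19.1)² = 172.44²; (x − 133.0)² + (y − 46.4)² = 122.16².
Subtracting the STA-05 equation from the STA-06 and STA-07 equations removes the quadratic terms:
-453.2 x + 12.8 y = -5278.19
113.2 x + 67.4 y = 6451.41
Solving the 2×2 system: x ≈ 13.7, y ≈ 72.7 km.

x ≈ 13.7 km, y ≈ 72.7 km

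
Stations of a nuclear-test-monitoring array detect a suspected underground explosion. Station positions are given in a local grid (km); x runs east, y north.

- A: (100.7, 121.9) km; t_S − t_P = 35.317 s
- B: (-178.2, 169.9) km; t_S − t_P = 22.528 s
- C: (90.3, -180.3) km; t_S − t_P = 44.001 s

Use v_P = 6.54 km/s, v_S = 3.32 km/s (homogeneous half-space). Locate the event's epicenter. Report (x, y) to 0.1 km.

-119.0 km east, 30.0 km north

Distance from S−P lag: d = Δt · v_P v_S / (v_P − v_S) = Δt · (6.54·3.32)/(6.54−3.32) ≈ 6.7431·Δt.
So d_A = 238.15, d_B = 151.91, d_C = 296.70 km.
Circle about each station: (x − 100.7)² + (y − 121.9)² = 238.15²; (x + 178.2)² + (y − 169.9)² = 151.91²; (x − 90.3)² + (y + 180.3)² = 296.70².
Subtracting the A equation from the B and C equations removes the quadratic terms:
-557.8 x + 96.0 y = 69259.92
-20.8 x − 604.4 y = -15653.39
Solving the 2×2 system: x ≈ -119.0, y ≈ 30.0 km.
Check against A (with the unrounded x, y): √((x − 100.7)²+(y − 121.9)²) = 238.15 ≈ 238.15 km. ✓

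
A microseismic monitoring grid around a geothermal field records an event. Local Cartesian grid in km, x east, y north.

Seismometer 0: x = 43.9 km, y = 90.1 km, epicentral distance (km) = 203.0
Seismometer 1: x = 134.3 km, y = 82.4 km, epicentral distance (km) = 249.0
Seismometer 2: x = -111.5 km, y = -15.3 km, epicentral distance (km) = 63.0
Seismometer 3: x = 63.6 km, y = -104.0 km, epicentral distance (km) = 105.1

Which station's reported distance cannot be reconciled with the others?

Solve using three stations at a time. Using Seismometer 0, Seismometer 1, Seismometer 3 (subtract circle equations pairwise → linear system) gives (x, y) ≈ (-41.3, -94.3).
Distances from that point to each station vs reported:
  Seismometer 0: calculated 203.1 vs reported 203.0 → residual 0.1 km
  Seismometer 1: calculated 249.1 vs reported 249.0 → residual 0.1 km
  Seismometer 2: calculated 105.7 vs reported 63.0 → residual 42.7 km
  Seismometer 3: calculated 105.3 vs reported 105.1 → residual 0.2 km
Seismometer 0, Seismometer 1, Seismometer 3 are mutually consistent (residuals ≈ 0); Seismometer 2 is off by 42.7 km.

Seismometer 2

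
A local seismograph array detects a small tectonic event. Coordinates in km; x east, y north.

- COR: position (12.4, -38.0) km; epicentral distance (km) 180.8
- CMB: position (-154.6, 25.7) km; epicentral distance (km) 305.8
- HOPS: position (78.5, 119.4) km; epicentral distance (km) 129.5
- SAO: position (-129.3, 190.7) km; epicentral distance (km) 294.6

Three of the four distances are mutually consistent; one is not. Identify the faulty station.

Solve using three stations at a time. Using COR, CMB, SAO (subtract circle equations pairwise → linear system) gives (x, y) ≈ (145.6, 84.5).
Distances from that point to each station vs reported:
  COR: calculated 180.9 vs reported 180.8 → residual 0.1 km
  CMB: calculated 305.9 vs reported 305.8 → residual 0.1 km
  HOPS: calculated 75.6 vs reported 129.5 → residual 53.9 km
  SAO: calculated 294.7 vs reported 294.6 → residual 0.1 km
COR, CMB, SAO are mutually consistent (residuals ≈ 0); HOPS is off by 53.9 km.

HOPS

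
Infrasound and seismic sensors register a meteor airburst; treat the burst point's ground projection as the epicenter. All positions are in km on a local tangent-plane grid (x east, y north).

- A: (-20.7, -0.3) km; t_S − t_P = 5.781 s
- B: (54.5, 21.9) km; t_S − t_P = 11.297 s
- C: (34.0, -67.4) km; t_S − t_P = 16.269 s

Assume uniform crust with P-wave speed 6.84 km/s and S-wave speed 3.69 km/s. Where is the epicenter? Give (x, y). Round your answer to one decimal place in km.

-33.2 km east, 44.3 km north

Distance from S−P lag: d = Δt · v_P v_S / (v_P − v_S) = Δt · (6.84·3.69)/(6.84−3.69) ≈ 8.0126·Δt.
So d_A = 46.32, d_B = 90.52, d_C = 130.36 km.
Circle about each station: (x + 20.7)² + (y + 0.3)² = 46.32²; (x − 54.5)² + (y − 21.9)² = 90.52²; (x − 34.0)² + (y + 67.4)² = 130.36².
Subtracting the A equation from the B and C equations removes the quadratic terms:
150.4 x + 44.4 y = -3027.05
109.4 x − 134.2 y = -9578.01
Solving the 2×2 system: x ≈ -33.2, y ≈ 44.3 km.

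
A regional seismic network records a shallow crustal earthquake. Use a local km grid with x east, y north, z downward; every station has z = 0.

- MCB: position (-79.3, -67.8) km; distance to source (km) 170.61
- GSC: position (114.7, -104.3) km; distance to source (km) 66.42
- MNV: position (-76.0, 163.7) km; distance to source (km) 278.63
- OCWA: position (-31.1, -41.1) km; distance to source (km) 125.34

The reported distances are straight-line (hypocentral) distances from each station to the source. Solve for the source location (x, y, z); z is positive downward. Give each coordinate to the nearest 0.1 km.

Each station gives a sphere (x−x_i)² + (y−y_i)² + z² = d_i² (stations at z=0).
Subtracting the MCB sphere from GSC and MNV: z² cancels, leaving linear equations in x and y:
388.0 x − 73.0 y = 37845.41
6.6 x + 463.0 y = -26838.54
Solving: x ≈ 86.402, y ≈ -59.198 km (keep extra digits for the depth step; rounded: 86.4, -59.2).
Then from the MCB sphere: z² = 170.61² − (x + 79.3)² − (y + 67.8)² with x = 86.402, y = -59.198, so z ≈ 39.707 ≈ 39.7 km.
Check against OCWA (with the unrounded solution): distance 125.34 ≈ 125.34 km. ✓

x ≈ 86.4 km, y ≈ -59.2 km, depth ≈ 39.7 km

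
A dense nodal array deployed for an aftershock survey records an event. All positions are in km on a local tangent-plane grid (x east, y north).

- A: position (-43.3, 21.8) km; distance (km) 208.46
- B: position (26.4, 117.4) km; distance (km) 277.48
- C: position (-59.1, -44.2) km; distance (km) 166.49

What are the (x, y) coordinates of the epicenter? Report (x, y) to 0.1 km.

(62.7, -157.7)

Circle about each station: (x + 43.3)² + (y − 21.8)² = 208.46²; (x − 26.4)² + (y − 117.4)² = 277.48²; (x + 59.1)² + (y + 44.2)² = 166.49².
Subtracting the A equation from the B and C equations removes the quadratic terms:
139.4 x + 191.2 y = -21409.99
-31.6 x − 132.0 y = 18832.97
Solving the 2×2 system: x ≈ 62.7, y ≈ -157.7 km.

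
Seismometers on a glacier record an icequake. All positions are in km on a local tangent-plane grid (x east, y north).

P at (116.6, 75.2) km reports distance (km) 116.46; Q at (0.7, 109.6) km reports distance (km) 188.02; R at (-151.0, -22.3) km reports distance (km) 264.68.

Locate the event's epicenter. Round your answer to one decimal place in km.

Circle about each station: (x − 116.6)² + (y − 75.2)² = 116.46²; (x − 0.7)² + (y − 109.6)² = 188.02²; (x + 151.0)² + (y + 22.3)² = 264.68².
Subtracting pairs of circle equations eliminates x²+y² and gives linear equations (the radical axes):
-231.8 x + 68.8 y = -29026.54
-535.2 x − 195.0 y = -52444.88
Solving the 2×2 system: x ≈ 113.0, y ≈ -41.2 km.
Check against P (with the unrounded x, y): √((x − 116.6)²+(y − 75.2)²) = 116.44 ≈ 116.46 km. ✓

113.0 km east, -41.2 km north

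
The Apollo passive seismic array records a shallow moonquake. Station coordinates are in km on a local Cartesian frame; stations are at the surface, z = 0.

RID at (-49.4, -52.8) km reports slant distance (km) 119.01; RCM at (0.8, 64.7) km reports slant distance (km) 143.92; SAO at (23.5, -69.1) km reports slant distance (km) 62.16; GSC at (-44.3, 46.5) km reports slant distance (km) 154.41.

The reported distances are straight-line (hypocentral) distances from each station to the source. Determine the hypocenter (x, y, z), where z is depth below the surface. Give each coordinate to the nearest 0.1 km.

x ≈ 58.5 km, y ≈ -57.3 km, depth ≈ 50.0 km

Each station gives a sphere (x−x_i)² + (y−y_i)² + z² = d_i² (stations at z=0).
Subtracting the RID sphere from RCM and SAO: z² cancels, leaving linear equations in x and y:
100.4 x + 235.0 y = -7591.06
145.8 x − 32.6 y = 10398.37
Solving: x ≈ 58.508, y ≈ -57.299 km (keep extra digits for the depth step; rounded: 58.5, -57.3).
Then from the RID sphere: z² = 119.01² − (x + 49.4)² − (y + 52.8)² with x = 58.508, y = -57.299, so z ≈ 49.990 ≈ 50.0 km.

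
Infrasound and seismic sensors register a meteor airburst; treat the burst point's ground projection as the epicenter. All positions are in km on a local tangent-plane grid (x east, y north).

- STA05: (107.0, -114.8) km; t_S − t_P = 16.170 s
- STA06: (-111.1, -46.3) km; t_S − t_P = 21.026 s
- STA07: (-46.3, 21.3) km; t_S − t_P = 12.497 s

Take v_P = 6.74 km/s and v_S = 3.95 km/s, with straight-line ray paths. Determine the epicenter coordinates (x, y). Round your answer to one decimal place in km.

x ≈ 72.1 km, y ≈ 35.5 km

Distance from S−P lag: d = Δt · v_P v_S / (v_P − v_S) = Δt · (6.74·3.95)/(6.74−3.95) ≈ 9.5423·Δt.
So d_STA05 = 154.30, d_STA06 = 200.64, d_STA07 = 119.25 km.
Circle about each station: (x − 107.0)² + (y + 114.8)² = 154.30²; (x + 111.1)² + (y + 46.3)² = 200.64²; (x + 46.3)² + (y − 21.3)² = 119.25².
Subtracting pairs of circle equations eliminates x²+y² and gives linear equations (the radical axes):
-436.2 x + 137.0 y = -26589.06
-306.6 x + 272.2 y = -12442.73
Solving the 2×2 system: x ≈ 72.1, y ≈ 35.5 km.
Check against STA05 (with the unrounded x, y): √((x − 107.0)²+(y + 114.8)²) = 154.31 ≈ 154.30 km. ✓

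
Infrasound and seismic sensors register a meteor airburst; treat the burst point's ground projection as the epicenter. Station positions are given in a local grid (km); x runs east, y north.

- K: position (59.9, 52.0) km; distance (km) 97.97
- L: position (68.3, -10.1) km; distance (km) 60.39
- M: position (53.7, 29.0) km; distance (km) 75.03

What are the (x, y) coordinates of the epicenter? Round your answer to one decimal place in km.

x ≈ 12.8 km, y ≈ -33.9 km

Circle about each station: (x − 59.9)² + (y − 52.0)² = 97.97²; (x − 68.3)² + (y + 10.1)² = 60.39²; (x − 53.7)² + (y − 29.0)² = 75.03².
Subtracting the K equation from the L and M equations removes the quadratic terms:
16.8 x − 124.2 y = 4426.06
-12.4 x − 46.0 y = 1401.30
Solving the 2×2 system: x ≈ 12.8, y ≈ -33.9 km.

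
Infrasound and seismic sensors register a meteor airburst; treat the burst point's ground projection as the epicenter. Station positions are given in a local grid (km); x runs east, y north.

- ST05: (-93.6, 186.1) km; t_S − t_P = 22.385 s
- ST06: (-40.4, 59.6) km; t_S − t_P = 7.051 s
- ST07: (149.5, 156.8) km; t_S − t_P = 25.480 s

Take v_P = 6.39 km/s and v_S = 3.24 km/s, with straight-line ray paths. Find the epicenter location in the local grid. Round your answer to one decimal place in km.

x ≈ 3.2 km, y ≈ 75.3 km

Distance from S−P lag: d = Δt · v_P v_S / (v_P − v_S) = Δt · (6.39·3.24)/(6.39−3.24) ≈ 6.5726·Δt.
So d_ST05 = 147.13, d_ST06 = 46.34, d_ST07 = 167.47 km.
Circle about each station: (x + 93.6)² + (y − 186.1)² = 147.13²; (x + 40.4)² + (y − 59.6)² = 46.34²; (x − 149.5)² + (y − 156.8)² = 167.47².
Subtracting the ST05 equation from the ST06 and ST07 equations removes the quadratic terms:
106.4 x − 253.0 y = -18710.01
486.2 x − 58.6 y = -2856.64
Solving the 2×2 system: x ≈ 3.2, y ≈ 75.3 km.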